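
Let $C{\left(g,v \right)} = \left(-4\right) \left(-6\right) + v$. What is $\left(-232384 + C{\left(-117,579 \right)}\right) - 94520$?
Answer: $-326301$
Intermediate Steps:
$C{\left(g,v \right)} = 24 + v$
$\left(-232384 + C{\left(-117,579 \right)}\right) - 94520 = \left(-232384 + \left(24 + 579\right)\right) - 94520 = \left(-232384 + 603\right) - 94520 = -231781 - 94520 = -326301$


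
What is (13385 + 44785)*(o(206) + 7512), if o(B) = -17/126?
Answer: 1310895575/3 ≈ 4.3697e+8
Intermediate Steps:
o(B) = -17/126 (o(B) = -17*1/126 = -17/126)
(13385 + 44785)*(o(206) + 7512) = (13385 + 44785)*(-17/126 + 7512) = 58170*(946495/126) = 1310895575/3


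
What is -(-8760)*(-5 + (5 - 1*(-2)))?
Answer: 17520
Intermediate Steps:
-(-8760)*(-5 + (5 - 1*(-2))) = -(-8760)*(-5 + (5 + 2)) = -(-8760)*(-5 + 7) = -(-8760)*2 = -2190*(-8) = 17520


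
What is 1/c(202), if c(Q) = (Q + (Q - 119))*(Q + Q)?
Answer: 1/115140 ≈ 8.6851e-6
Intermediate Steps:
c(Q) = 2*Q*(-119 + 2*Q) (c(Q) = (Q + (-119 + Q))*(2*Q) = (-119 + 2*Q)*(2*Q) = 2*Q*(-119 + 2*Q))
1/c(202) = 1/(2*202*(-119 + 2*202)) = 1/(2*202*(-119 + 404)) = 1/(2*202*285) = 1/115140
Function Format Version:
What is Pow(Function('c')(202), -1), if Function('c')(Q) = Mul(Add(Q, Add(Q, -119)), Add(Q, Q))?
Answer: Rational(1, 115140) ≈ 8.6851e-6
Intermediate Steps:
Function('c')(Q) = Mul(2, Q, Add(-119, Mul(2, Q))) (Function('c')(Q) = Mul(Add(Q, Add(-119, Q)), Mul(2, Q)) = Mul(Add(-119, Mul(2, Q)), Mul(2, Q)) = Mul(2, Q, Add(-119, Mul(2, Q))))
Pow(Function('c')(202), -1) = Pow(Mul(2, 202, Add(-119, Mul(2, 202))), -1) = Pow(Mul(2, 202, Add(-119, 404)), -1) = Pow(Mul(2, 202, 285), -1) = Pow(115140, -1) = Rational(1, 115140)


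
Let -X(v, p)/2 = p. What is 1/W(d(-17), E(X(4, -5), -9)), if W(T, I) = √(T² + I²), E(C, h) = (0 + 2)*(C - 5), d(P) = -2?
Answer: √26/52 ≈ 0.098058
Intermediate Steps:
X(v, p) = -2*p
E(C, h) = -10 + 2*C (E(C, h) = 2*(-5 + C) = -10 + 2*C)
W(T, I) = √(I² + T²)
1/W(d(-17), E(X(4, -5), -9)) = 1/(√((-10 + 2*(-2*(-5)))² + (-2)²)) = 1/(√((-10 + 2*10)² + 4)) = 1/(√((-10 + 20)² + 4)) = 1/(√(10² + 4)) = 1/(√(100 + 4)) = 1/(√104) = 1/(2*√26) = √26/52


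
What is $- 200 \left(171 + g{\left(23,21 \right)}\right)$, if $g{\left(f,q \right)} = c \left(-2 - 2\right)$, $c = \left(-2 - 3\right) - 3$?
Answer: $-40600$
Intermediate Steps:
$c = -8$ ($c = -5 - 3 = -8$)
$g{\left(f,q \right)} = 32$ ($g{\left(f,q \right)} = - 8 \left(-2 - 2\right) = \left(-8\right) \left(-4\right) = 32$)
$- 200 \left(171 + g{\left(23,21 \right)}\right) = - 200 \left(171 + 32\right) = \left(-200\right) 203 = -40600$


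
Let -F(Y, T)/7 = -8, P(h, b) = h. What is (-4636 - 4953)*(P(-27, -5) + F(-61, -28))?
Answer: -278081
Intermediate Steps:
F(Y, T) = 56 (F(Y, T) = -7*(-8) = 56)
(-4636 - 4953)*(P(-27, -5) + F(-61, -28)) = (-4636 - 4953)*(-27 + 56) = -9589*29 = -278081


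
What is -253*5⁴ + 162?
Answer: -157963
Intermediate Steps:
-253*5⁴ + 162 = -253*625 + 162 = -158125 + 162 = -157963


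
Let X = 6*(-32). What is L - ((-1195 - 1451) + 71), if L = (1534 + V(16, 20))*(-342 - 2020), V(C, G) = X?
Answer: -3167229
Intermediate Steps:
X = -192
V(C, G) = -192
L = -3169804 (L = (1534 - 192)*(-342 - 2020) = 1342*(-2362) = -3169804)
L - ((-1195 - 1451) + 71) = -3169804 - ((-1195 - 1451) + 71) = -3169804 - (-2646 + 71) = -3169804 - 1*(-2575) = -3169804 + 2575 = -3167229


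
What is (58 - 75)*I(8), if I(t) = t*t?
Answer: -1088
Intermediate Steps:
I(t) = t**2
(58 - 75)*I(8) = (58 - 75)*8**2 = -17*64 = -1088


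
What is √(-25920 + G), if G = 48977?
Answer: √23057 ≈ 151.85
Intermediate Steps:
√(-25920 + G) = √(-25920 + 48977) = √23057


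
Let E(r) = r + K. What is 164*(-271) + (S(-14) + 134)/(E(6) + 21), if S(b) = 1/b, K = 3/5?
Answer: -28618811/644 ≈ -44439.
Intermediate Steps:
K = ⅗ (K = 3*(⅕) = ⅗ ≈ 0.60000)
E(r) = ⅗ + r (E(r) = r + ⅗ = ⅗ + r)
164*(-271) + (S(-14) + 134)/(E(6) + 21) = 164*(-271) + (1/(-14) + 134)/((⅗ + 6) + 21) = -44444 + (-1/14 + 134)/(33/5 + 21) = -44444 + 1875/(14*(138/5)) = -44444 + (1875/14)*(5/138) = -44444 + 3125/644 = -28618811/644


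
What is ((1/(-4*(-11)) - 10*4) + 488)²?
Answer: 388602369/1936 ≈ 2.0072e+5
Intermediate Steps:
((1/(-4*(-11)) - 10*4) + 488)² = ((-¼*(-1/11) - 40) + 488)² = ((1/44 - 40) + 488)² = (-1759/44 + 488)² = (19713/44)² = 388602369/1936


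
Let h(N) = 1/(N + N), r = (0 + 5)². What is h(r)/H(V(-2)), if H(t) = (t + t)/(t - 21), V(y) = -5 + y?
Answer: 1/25 ≈ 0.040000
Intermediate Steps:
r = 25 (r = 5² = 25)
h(N) = 1/(2*N)
H(t) = 2*t/(-21 + t) (H(t) = (2*t)/(-21 + t) = 2*t/(-21 + t))
h(r)/H(V(-2)) = ((½)/25)/((2*(-5 - 2)/(-21 + (-5 - 2)))) = ((½)*(1/25))/((2*(-7)/(-21 - 7))) = 1/(50*((2*(-7)/(-28)))) = 1/(50*((2*(-7)*(-1/28)))) = 1/(50*(½)) = (1/50)*2 = 1/25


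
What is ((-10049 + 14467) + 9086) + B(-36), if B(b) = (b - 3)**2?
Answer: 15025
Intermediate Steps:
B(b) = (-3 + b)**2
((-10049 + 14467) + 9086) + B(-36) = ((-10049 + 14467) + 9086) + (-3 - 36)**2 = (4418 + 9086) + (-39)**2 = 13504 + 1521 = 15025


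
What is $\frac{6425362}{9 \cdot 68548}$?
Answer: $\frac{3212681}{308466} \approx 10.415$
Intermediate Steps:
$\frac{6425362}{9 \cdot 68548} = \frac{6425362}{616932} = 6425362 \cdot \frac{1}{616932} = \frac{3212681}{308466}$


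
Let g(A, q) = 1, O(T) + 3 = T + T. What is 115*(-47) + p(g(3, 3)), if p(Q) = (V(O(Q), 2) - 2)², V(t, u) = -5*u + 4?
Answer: -5341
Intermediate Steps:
O(T) = -3 + 2*T (O(T) = -3 + (T + T) = -3 + 2*T)
V(t, u) = 4 - 5*u
p(Q) = 64 (p(Q) = ((4 - 5*2) - 2)² = ((4 - 10) - 2)² = (-6 - 2)² = (-8)² = 64)
115*(-47) + p(g(3, 3)) = 115*(-47) + 64 = -5405 + 64 = -5341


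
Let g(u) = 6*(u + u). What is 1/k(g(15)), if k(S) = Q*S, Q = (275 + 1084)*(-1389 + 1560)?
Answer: 1/41830020 ≈ 2.3906e-8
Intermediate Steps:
g(u) = 12*u (g(u) = 6*(2*u) = 12*u)
Q = 232389 (Q = 1359*171 = 232389)
k(S) = 232389*S
1/k(g(15)) = 1/(232389*(12*15)) = 1/(232389*180) = 1/41830020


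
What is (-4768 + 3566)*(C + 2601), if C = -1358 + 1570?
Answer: -3381226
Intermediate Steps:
C = 212
(-4768 + 3566)*(C + 2601) = (-4768 + 3566)*(212 + 2601) = -1202*2813 = -3381226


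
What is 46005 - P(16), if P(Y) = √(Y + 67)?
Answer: 46005 - √83 ≈ 45996.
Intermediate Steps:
P(Y) = √(67 + Y)
46005 - P(16) = 46005 - √(67 + 16) = 46005 - √83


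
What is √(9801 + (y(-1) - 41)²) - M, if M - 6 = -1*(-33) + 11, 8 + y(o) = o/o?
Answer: -50 + 3*√1345 ≈ 60.023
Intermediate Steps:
y(o) = -7 (y(o) = -8 + o/o = -8 + 1 = -7)
M = 50 (M = 6 + (-1*(-33) + 11) = 6 + (33 + 11) = 6 + 44 = 50)
√(9801 + (y(-1) - 41)²) - M = √(9801 + (-7 - 41)²) - 1*50 = √(9801 + (-48)²) - 50 = √(9801 + 2304) - 50 = √12105 - 50 = 3*√1345 - 50 = -50 + 3*√1345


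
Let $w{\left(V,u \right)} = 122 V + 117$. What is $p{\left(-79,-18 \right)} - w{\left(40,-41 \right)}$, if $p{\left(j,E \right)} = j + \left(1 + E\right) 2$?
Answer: $-5110$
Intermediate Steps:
$w{\left(V,u \right)} = 117 + 122 V$
$p{\left(j,E \right)} = 2 + j + 2 E$ ($p{\left(j,E \right)} = j + \left(2 + 2 E\right) = 2 + j + 2 E$)
$p{\left(-79,-18 \right)} - w{\left(40,-41 \right)} = \left(2 - 79 + 2 \left(-18\right)\right) - \left(117 + 122 \cdot 40\right) = \left(2 - 79 - 36\right) - \left(117 + 4880\right) = -113 - 4997 = -5110$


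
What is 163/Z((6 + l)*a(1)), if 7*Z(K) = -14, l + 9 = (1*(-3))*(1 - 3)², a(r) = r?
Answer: -163/2 ≈ -81.500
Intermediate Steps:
l = -21 (l = -9 + (1*(-3))*(1 - 3)² = -9 - 3*(-2)² = -9 - 3*4 = -9 - 12 = -21)
Z(K) = -2 (Z(K) = (⅐)*(-14) = -2)
163/Z((6 + l)*a(1)) = 163/(-2) = 163*(-½) = -163/2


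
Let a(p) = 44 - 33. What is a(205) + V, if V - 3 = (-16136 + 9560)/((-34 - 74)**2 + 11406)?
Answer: 52734/3845 ≈ 13.715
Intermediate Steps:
a(p) = 11
V = 10439/3845 (V = 3 + (-16136 + 9560)/((-34 - 74)**2 + 11406) = 3 - 6576/((-108)**2 + 11406) = 3 - 6576/(11664 + 11406) = 3 - 6576/23070 = 3 - 6576*1/23070 = 3 - 1096/3845 = 10439/3845 ≈ 2.7150)
a(205) + V = 11 + 10439/3845 = 52734/3845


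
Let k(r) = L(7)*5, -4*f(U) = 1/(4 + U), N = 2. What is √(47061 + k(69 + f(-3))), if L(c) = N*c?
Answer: √47131 ≈ 217.10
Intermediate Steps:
L(c) = 2*c
f(U) = -1/(4*(4 + U))
k(r) = 70 (k(r) = (2*7)*5 = 14*5 = 70)
√(47061 + k(69 + f(-3))) = √(47061 + 70) = √47131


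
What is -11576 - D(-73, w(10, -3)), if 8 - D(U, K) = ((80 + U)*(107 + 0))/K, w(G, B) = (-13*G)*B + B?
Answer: -4482259/387 ≈ -11582.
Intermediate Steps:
w(G, B) = B - 13*B*G (w(G, B) = -13*B*G + B = B - 13*B*G)
D(U, K) = 8 - (8560 + 107*U)/K (D(U, K) = 8 - (80 + U)*(107 + 0)/K = 8 - (80 + U)*107/K = 8 - (8560 + 107*U)/K)
-11576 - D(-73, w(10, -3)) = -11576 - (-8560 - 107*(-73) + 8*(-3*(1 - 13*10)))/((-3*(1 - 13*10))) = -11576 - (-8560 + 7811 + 8*(-3*(1 - 130)))/((-3*(1 - 130))) = -11576 - (-8560 + 7811 + 8*(-3*(-129)))/((-3*(-129))) = -11576 - (-8560 + 7811 + 8*387)/387 = -11576 - (-8560 + 7811 + 3096)/387 = -11576 - 2347/387 = -4482259/387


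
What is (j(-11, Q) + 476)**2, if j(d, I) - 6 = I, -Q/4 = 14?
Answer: 181476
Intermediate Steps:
Q = -56 (Q = -4*14 = -56)
j(d, I) = 6 + I
(j(-11, Q) + 476)**2 = ((6 - 56) + 476)**2 = (-50 + 476)**2 = 426**2 = 181476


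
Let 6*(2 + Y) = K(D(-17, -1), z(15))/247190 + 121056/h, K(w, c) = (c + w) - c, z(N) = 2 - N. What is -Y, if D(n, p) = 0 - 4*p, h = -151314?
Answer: 19948454971/9350826915 ≈ 2.1333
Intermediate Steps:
D(n, p) = -4*p
K(w, c) = w
Y = -19948454971/9350826915 (Y = -2 + (-4*(-1)/247190 + 121056/(-151314))/6 = -2 + (4*(1/247190) + 121056*(-1/151314))/6 = -2 + (2/123595 - 20176/25219)/6 = -2 + (1/6)*(-2493602282/3116942305) = -2 - 1246801141/9350826915 = -19948454971/9350826915 ≈ -2.1333)
-Y = -1*(-19948454971/9350826915) = 19948454971/9350826915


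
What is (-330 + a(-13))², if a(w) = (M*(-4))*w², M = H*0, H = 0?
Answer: 108900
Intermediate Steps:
M = 0 (M = 0*0 = 0)
a(w) = 0 (a(w) = (0*(-4))*w² = 0*w² = 0)
(-330 + a(-13))² = (-330 + 0)² = (-330)² = 108900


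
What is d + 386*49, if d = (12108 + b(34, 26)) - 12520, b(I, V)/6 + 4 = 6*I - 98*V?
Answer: 4414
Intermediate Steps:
b(I, V) = -24 - 588*V + 36*I (b(I, V) = -24 + 6*(6*I - 98*V) = -24 + 6*(-98*V + 6*I) = -24 + (-588*V + 36*I) = -24 - 588*V + 36*I)
d = -14500 (d = (12108 + (-24 - 588*26 + 36*34)) - 12520 = (12108 + (-24 - 15288 + 1224)) - 12520 = (12108 - 14088) - 12520 = -1980 - 12520 = -14500)
d + 386*49 = -14500 + 386*49 = -14500 + 18914 = 4414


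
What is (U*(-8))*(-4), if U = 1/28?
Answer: 8/7 ≈ 1.1429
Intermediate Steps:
U = 1/28 ≈ 0.035714
(U*(-8))*(-4) = ((1/28)*(-8))*(-4) = -2/7*(-4) = 8/7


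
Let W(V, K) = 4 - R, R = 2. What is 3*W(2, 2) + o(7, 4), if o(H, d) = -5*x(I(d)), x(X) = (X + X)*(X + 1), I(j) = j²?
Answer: -2714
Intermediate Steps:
x(X) = 2*X*(1 + X) (x(X) = (2*X)*(1 + X) = 2*X*(1 + X))
o(H, d) = -10*d²*(1 + d²)
W(V, K) = 2 (W(V, K) = 4 - 1*2 = 4 - 2 = 2)
3*W(2, 2) + o(7, 4) = 3*2 + 10*4²*(-1 - 1*4²) = 6 + 10*16*(-1 - 1*16) = 6 + 10*16*(-1 - 16) = 6 + 10*16*(-17) = 6 - 2720 = -2714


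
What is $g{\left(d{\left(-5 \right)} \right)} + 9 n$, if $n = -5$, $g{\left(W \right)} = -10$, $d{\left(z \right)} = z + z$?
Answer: $-55$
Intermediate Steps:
$d{\left(z \right)} = 2 z$
$g{\left(d{\left(-5 \right)} \right)} + 9 n = -10 + 9 \left(-5\right) = -10 - 45 = -55$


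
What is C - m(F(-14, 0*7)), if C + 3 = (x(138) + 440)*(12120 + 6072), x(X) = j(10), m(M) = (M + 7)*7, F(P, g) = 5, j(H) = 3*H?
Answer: 8550153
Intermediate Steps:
m(M) = 49 + 7*M (m(M) = (7 + M)*7 = 49 + 7*M)
x(X) = 30 (x(X) = 3*10 = 30)
C = 8550237 (C = -3 + (30 + 440)*(12120 + 6072) = -3 + 470*18192 = -3 + 8550240 = 8550237)
C - m(F(-14, 0*7)) = 8550237 - (49 + 7*5) = 8550237 - (49 + 35) = 8550237 - 1*84 = 8550237 - 84 = 8550153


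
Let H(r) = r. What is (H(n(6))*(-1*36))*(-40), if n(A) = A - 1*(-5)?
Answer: 15840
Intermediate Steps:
n(A) = 5 + A (n(A) = A + 5 = 5 + A)
(H(n(6))*(-1*36))*(-40) = ((5 + 6)*(-1*36))*(-40) = (11*(-36))*(-40) = -396*(-40) = 15840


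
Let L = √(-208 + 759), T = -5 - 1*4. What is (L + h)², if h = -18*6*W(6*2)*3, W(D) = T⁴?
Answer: (-2125764 + √551)² ≈ 4.5188e+12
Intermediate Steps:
T = -9 (T = -5 - 4 = -9)
W(D) = 6561 (W(D) = (-9)⁴ = 6561)
L = √551 ≈ 23.473
h = -2125764 (h = -18*6*6561*3 = -708588*3 = -18*118098 = -2125764)
(L + h)² = (√551 - 2125764)² = (-2125764 + √551)²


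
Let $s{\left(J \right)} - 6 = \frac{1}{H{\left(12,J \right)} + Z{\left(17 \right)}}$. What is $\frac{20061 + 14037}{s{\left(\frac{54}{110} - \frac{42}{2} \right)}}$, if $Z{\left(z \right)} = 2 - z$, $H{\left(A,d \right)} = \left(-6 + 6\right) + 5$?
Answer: $\frac{340980}{59} \approx 5779.3$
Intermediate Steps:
$H{\left(A,d \right)} = 5$ ($H{\left(A,d \right)} = 0 + 5 = 5$)
$s{\left(J \right)} = \frac{59}{10}$ ($s{\left(J \right)} = 6 + \frac{1}{5 + \left(2 - 17\right)} = 6 + \frac{1}{5 - 15} = 6 + \frac{1}{-10} = 6 - \frac{1}{10} = \frac{59}{10}$)
$\frac{20061 + 14037}{s{\left(\frac{54}{110} - \frac{42}{2} \right)}} = \frac{20061 + 14037}{\frac{59}{10}} = 34098 \cdot \frac{10}{59} = \frac{340980}{59}$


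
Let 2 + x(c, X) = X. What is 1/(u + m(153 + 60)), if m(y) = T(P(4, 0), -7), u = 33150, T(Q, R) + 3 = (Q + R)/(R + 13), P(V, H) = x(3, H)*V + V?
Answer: 6/198871 ≈ 3.0170e-5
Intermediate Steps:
x(c, X) = -2 + X
P(V, H) = V + V*(-2 + H) (P(V, H) = (-2 + H)*V + V = V*(-2 + H) + V = V + V*(-2 + H))
T(Q, R) = -3 + (Q + R)/(13 + R) (T(Q, R) = -3 + (Q + R)/(R + 13) = -3 + (Q + R)/(13 + R))
m(y) = -29/6 (m(y) = (-39 + 4*(-1 + 0) - 2*(-7))/(13 - 7) = (-39 + 4*(-1) + 14)/6 = (-39 - 4 + 14)/6 = (⅙)*(-29) = -29/6)
1/(u + m(153 + 60)) = 1/(33150 - 29/6) = 1/(198871/6) = 6/198871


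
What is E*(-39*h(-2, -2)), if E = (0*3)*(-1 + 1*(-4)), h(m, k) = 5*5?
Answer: 0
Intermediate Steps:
h(m, k) = 25
E = 0 (E = 0*(-1 - 4) = 0*(-5) = 0)
E*(-39*h(-2, -2)) = 0*(-39*25) = 0*(-975) = 0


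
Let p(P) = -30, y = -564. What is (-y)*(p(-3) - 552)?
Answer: -328248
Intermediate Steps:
(-y)*(p(-3) - 552) = (-1*(-564))*(-30 - 552) = 564*(-582) = -328248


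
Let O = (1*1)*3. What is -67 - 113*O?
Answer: -406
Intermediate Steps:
O = 3 (O = 1*3 = 3)
-67 - 113*O = -67 - 113*3 = -67 - 339 = -406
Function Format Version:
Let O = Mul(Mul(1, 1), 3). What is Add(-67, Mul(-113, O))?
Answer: -406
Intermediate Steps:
O = 3 (O = Mul(1, 3) = 3)
Add(-67, Mul(-113, O)) = Add(-67, Mul(-113, 3)) = Add(-67, -339) = -406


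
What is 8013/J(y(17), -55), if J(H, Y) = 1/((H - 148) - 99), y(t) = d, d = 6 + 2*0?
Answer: -1931133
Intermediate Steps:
d = 6 (d = 6 + 0 = 6)
y(t) = 6
J(H, Y) = 1/(-247 + H) (J(H, Y) = 1/((-148 + H) - 99) = 1/(-247 + H))
8013/J(y(17), -55) = 8013/(1/(-247 + 6)) = 8013/(1/(-241)) = 8013/(-1/241) = 8013*(-241) = -1931133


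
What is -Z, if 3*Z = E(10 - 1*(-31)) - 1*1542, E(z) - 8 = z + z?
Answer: 484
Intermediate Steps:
E(z) = 8 + 2*z (E(z) = 8 + (z + z) = 8 + 2*z)
Z = -484 (Z = ((8 + 2*(10 - 1*(-31))) - 1*1542)/3 = ((8 + 2*(10 + 31)) - 1542)/3 = ((8 + 2*41) - 1542)/3 = ((8 + 82) - 1542)/3 = (90 - 1542)/3 = (1/3)*(-1452) = -484)
-Z = -1*(-484) = 484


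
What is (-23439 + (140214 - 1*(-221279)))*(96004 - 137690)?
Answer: -14092119044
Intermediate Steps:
(-23439 + (140214 - 1*(-221279)))*(96004 - 137690) = (-23439 + (140214 + 221279))*(-41686) = (-23439 + 361493)*(-41686) = 338054*(-41686) = -14092119044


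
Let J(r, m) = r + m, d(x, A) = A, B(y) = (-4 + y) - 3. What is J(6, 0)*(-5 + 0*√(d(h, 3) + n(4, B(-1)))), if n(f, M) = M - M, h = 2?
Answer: -30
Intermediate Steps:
B(y) = -7 + y
n(f, M) = 0
J(r, m) = m + r
J(6, 0)*(-5 + 0*√(d(h, 3) + n(4, B(-1)))) = (0 + 6)*(-5 + 0*√(3 + 0)) = 6*(-5 + 0*√3) = 6*(-5 + 0) = 6*(-5) = -30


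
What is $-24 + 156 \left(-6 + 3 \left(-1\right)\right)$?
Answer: $-1428$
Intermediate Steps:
$-24 + 156 \left(-6 + 3 \left(-1\right)\right) = -24 + 156 \left(-6 - 3\right) = -24 + 156 \left(-9\right) = -24 - 1404 = -1428$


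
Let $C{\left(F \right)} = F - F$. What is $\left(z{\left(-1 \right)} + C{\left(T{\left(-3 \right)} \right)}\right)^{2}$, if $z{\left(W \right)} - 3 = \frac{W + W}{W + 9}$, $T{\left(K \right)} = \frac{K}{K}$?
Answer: $\frac{121}{16} \approx 7.5625$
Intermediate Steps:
$T{\left(K \right)} = 1$
$C{\left(F \right)} = 0$
$z{\left(W \right)} = 3 + \frac{2 W}{9 + W}$ ($z{\left(W \right)} = 3 + \frac{W + W}{W + 9} = 3 + \frac{2 W}{9 + W}$)
$\left(z{\left(-1 \right)} + C{\left(T{\left(-3 \right)} \right)}\right)^{2} = \left(\frac{27 + 5 \left(-1\right)}{9 - 1} + 0\right)^{2} = \left(\frac{27 - 5}{8} + 0\right)^{2} = \left(\frac{1}{8} \cdot 22 + 0\right)^{2} = \left(\frac{11}{4} + 0\right)^{2} = \left(\frac{11}{4}\right)^{2} = \frac{121}{16}$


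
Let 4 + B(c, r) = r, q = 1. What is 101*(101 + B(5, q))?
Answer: 9898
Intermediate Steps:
B(c, r) = -4 + r
101*(101 + B(5, q)) = 101*(101 + (-4 + 1)) = 101*(101 - 3) = 101*98 = 9898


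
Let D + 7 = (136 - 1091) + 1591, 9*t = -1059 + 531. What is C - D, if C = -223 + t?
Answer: -2732/3 ≈ -910.67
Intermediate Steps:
t = -176/3 (t = (-1059 + 531)/9 = (⅑)*(-528) = -176/3 ≈ -58.667)
D = 629 (D = -7 + ((136 - 1091) + 1591) = -7 + (-955 + 1591) = -7 + 636 = 629)
C = -845/3 (C = -223 - 176/3 = -845/3 ≈ -281.67)
C - D = -845/3 - 1*629 = -845/3 - 629 = -2732/3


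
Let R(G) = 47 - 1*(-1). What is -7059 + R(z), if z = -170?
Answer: -7011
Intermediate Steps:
R(G) = 48 (R(G) = 47 + 1 = 48)
-7059 + R(z) = -7059 + 48 = -7011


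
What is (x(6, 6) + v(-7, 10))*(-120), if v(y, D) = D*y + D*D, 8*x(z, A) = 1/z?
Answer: -7205/2 ≈ -3602.5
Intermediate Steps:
x(z, A) = 1/(8*z)
v(y, D) = D**2 + D*y (v(y, D) = D*y + D**2 = D**2 + D*y)
(x(6, 6) + v(-7, 10))*(-120) = ((1/8)/6 + 10*(10 - 7))*(-120) = ((1/8)*(1/6) + 10*3)*(-120) = (1/48 + 30)*(-120) = (1441/48)*(-120) = -7205/2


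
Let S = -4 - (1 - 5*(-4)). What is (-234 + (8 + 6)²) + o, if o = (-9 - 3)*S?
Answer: 262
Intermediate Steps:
S = -25 (S = -4 - (1 + 20) = -4 - 1*21 = -4 - 21 = -25)
o = 300 (o = (-9 - 3)*(-25) = -12*(-25) = 300)
(-234 + (8 + 6)²) + o = (-234 + (8 + 6)²) + 300 = (-234 + 14²) + 300 = (-234 + 196) + 300 = -38 + 300 = 262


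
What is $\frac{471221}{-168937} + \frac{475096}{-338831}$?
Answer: $- \frac{239925575603}{57241092647} \approx -4.1915$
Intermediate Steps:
$\frac{471221}{-168937} + \frac{475096}{-338831} = 471221 \left(- \frac{1}{168937}\right) + 475096 \left(- \frac{1}{338831}\right) = - \frac{471221}{168937} - \frac{475096}{338831} = - \frac{239925575603}{57241092647}$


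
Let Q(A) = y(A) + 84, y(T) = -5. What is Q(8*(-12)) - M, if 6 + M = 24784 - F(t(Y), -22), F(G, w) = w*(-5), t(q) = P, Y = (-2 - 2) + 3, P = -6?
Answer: -24589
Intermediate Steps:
Y = -1 (Y = -4 + 3 = -1)
t(q) = -6
F(G, w) = -5*w
Q(A) = 79 (Q(A) = -5 + 84 = 79)
M = 24668 (M = -6 + (24784 - (-5)*(-22)) = -6 + (24784 - 1*110) = -6 + (24784 - 110) = -6 + 24674 = 24668)
Q(8*(-12)) - M = 79 - 1*24668 = 79 - 24668 = -24589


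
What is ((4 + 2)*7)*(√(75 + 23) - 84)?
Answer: -3528 + 294*√2 ≈ -3112.2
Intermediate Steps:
((4 + 2)*7)*(√(75 + 23) - 84) = (6*7)*(√98 - 84) = 42*(7*√2 - 84) = 42*(-84 + 7*√2) = -3528 + 294*√2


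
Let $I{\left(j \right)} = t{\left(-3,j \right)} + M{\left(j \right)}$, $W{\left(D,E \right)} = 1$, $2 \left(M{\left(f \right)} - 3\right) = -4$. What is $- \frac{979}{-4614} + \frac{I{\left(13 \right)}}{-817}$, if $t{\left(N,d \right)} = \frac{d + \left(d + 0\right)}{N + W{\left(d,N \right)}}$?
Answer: $\frac{855211}{3769638} \approx 0.22687$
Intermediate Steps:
$M{\left(f \right)} = 1$ ($M{\left(f \right)} = 3 + \frac{1}{2} \left(-4\right) = 3 - 2 = 1$)
$t{\left(N,d \right)} = \frac{2 d}{1 + N}$ ($t{\left(N,d \right)} = \frac{d + \left(d + 0\right)}{N + 1} = \frac{d + d}{1 + N} = \frac{2 d}{1 + N}$)
$I{\left(j \right)} = 1 - j$ ($I{\left(j \right)} = \frac{2 j}{1 - 3} + 1 = \frac{2 j}{-2} + 1 = 2 j \left(- \frac{1}{2}\right) + 1 = - j + 1 = 1 - j$)
$- \frac{979}{-4614} + \frac{I{\left(13 \right)}}{-817} = - \frac{979}{-4614} + \frac{1 - 13}{-817} = \left(-979\right) \left(- \frac{1}{4614}\right) + \left(1 - 13\right) \left(- \frac{1}{817}\right) = \frac{979}{4614} - - \frac{12}{817} = \frac{979}{4614} + \frac{12}{817} = \frac{855211}{3769638}$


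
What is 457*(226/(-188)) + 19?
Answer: -49855/94 ≈ -530.37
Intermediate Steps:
457*(226/(-188)) + 19 = 457*(226*(-1/188)) + 19 = 457*(-113/94) + 19 = -51641/94 + 19 = -49855/94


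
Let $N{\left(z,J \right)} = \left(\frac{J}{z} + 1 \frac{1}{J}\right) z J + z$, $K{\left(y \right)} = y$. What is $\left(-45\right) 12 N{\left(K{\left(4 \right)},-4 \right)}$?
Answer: $-12960$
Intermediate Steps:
$N{\left(z,J \right)} = z + J z \left(\frac{1}{J} + \frac{J}{z}\right)$ ($N{\left(z,J \right)} = \left(\frac{J}{z} + \frac{1}{J}\right) z J + z = \left(\frac{1}{J} + \frac{J}{z}\right) z J + z = z \left(\frac{1}{J} + \frac{J}{z}\right) J + z = J z \left(\frac{1}{J} + \frac{J}{z}\right) + z = z + J z \left(\frac{1}{J} + \frac{J}{z}\right)$)
$\left(-45\right) 12 N{\left(K{\left(4 \right)},-4 \right)} = \left(-45\right) 12 \left(\left(-4\right)^{2} + 2 \cdot 4\right) = - 540 \left(16 + 8\right) = \left(-540\right) 24 = -12960$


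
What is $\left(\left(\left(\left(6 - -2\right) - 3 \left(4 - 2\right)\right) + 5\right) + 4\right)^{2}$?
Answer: $121$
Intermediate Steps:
$\left(\left(\left(\left(6 - -2\right) - 3 \left(4 - 2\right)\right) + 5\right) + 4\right)^{2} = \left(\left(\left(\left(6 + 2\right) - 6\right) + 5\right) + 4\right)^{2} = \left(\left(\left(8 - 6\right) + 5\right) + 4\right)^{2} = \left(\left(2 + 5\right) + 4\right)^{2} = \left(7 + 4\right)^{2} = 11^{2} = 121$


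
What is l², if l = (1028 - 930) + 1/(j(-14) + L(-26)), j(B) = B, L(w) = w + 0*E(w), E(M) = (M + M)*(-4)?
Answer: 15358561/1600 ≈ 9599.1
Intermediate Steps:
E(M) = -8*M (E(M) = (2*M)*(-4) = -8*M)
L(w) = w (L(w) = w + 0*(-8*w) = w + 0 = w)
l = 3919/40 (l = (1028 - 930) + 1/(-14 - 26) = 98 + 1/(-40) = 98 - 1/40 = 3919/40 ≈ 97.975)
l² = (3919/40)² = 15358561/1600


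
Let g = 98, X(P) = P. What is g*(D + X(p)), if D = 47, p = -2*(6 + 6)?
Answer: 2254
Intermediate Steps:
p = -24 (p = -2*12 = -24)
g*(D + X(p)) = 98*(47 - 24) = 98*23 = 2254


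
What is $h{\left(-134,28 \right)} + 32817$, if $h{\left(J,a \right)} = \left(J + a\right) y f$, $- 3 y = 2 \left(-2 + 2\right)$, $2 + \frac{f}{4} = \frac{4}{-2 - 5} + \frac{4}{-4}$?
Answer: $32817$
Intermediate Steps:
$f = - \frac{100}{7}$ ($f = -8 + 4 \left(\frac{4}{-2 - 5} + \frac{4}{-4}\right) = -8 + 4 \left(\frac{4}{-2 - 5} + 4 \left(- \frac{1}{4}\right)\right) = -8 + 4 \left(\frac{4}{-7} - 1\right) = -8 + 4 \left(4 \left(- \frac{1}{7}\right) - 1\right) = -8 + 4 \left(- \frac{4}{7} - 1\right) = -8 + 4 \left(- \frac{11}{7}\right) = -8 - \frac{44}{7} = - \frac{100}{7} \approx -14.286$)
$y = 0$ ($y = - \frac{2 \left(-2 + 2\right)}{3} = - \frac{2 \cdot 0}{3} = \left(- \frac{1}{3}\right) 0 = 0$)
$h{\left(J,a \right)} = 0$ ($h{\left(J,a \right)} = \left(J + a\right) 0 \left(- \frac{100}{7}\right) = 0 \left(- \frac{100}{7}\right) = 0$)
$h{\left(-134,28 \right)} + 32817 = 0 + 32817 = 32817$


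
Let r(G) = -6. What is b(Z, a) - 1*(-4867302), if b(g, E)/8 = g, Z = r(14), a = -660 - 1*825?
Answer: 4867254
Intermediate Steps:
a = -1485 (a = -660 - 825 = -1485)
Z = -6
b(g, E) = 8*g
b(Z, a) - 1*(-4867302) = 8*(-6) - 1*(-4867302) = -48 + 4867302 = 4867254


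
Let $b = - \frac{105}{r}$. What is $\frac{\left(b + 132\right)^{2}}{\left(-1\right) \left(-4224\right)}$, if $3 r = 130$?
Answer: $\frac{3783387}{951808} \approx 3.9749$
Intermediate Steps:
$r = \frac{130}{3}$ ($r = \frac{1}{3} \cdot 130 = \frac{130}{3} \approx 43.333$)
$b = - \frac{63}{26}$ ($b = - \frac{105}{\frac{130}{3}} = \left(-105\right) \frac{3}{130} = - \frac{63}{26} \approx -2.4231$)
$\frac{\left(b + 132\right)^{2}}{\left(-1\right) \left(-4224\right)} = \frac{\left(- \frac{63}{26} + 132\right)^{2}}{\left(-1\right) \left(-4224\right)} = \frac{\left(\frac{3369}{26}\right)^{2}}{4224} = \frac{11350161}{676} \cdot \frac{1}{4224} = \frac{3783387}{951808}$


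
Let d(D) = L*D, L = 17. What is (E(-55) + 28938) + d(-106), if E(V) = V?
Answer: 27081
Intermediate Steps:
d(D) = 17*D
(E(-55) + 28938) + d(-106) = (-55 + 28938) + 17*(-106) = 28883 - 1802 = 27081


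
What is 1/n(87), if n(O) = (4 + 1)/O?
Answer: 87/5 ≈ 17.400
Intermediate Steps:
n(O) = 5/O
1/n(87) = 1/(5/87) = 87/5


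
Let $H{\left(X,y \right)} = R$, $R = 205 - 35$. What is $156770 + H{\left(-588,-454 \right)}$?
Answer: $156940$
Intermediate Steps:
$R = 170$
$H{\left(X,y \right)} = 170$
$156770 + H{\left(-588,-454 \right)} = 156770 + 170 = 156940$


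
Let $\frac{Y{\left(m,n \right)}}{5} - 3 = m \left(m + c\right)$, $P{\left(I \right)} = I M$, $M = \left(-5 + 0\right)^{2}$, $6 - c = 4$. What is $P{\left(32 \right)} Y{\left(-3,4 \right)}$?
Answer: $24000$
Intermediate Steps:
$c = 2$ ($c = 6 - 4 = 2$)
$M = 25$ ($M = \left(-5\right)^{2} = 25$)
$P{\left(I \right)} = 25 I$ ($P{\left(I \right)} = I 25 = 25 I$)
$Y{\left(m,n \right)} = 15 + 5 m \left(2 + m\right)$ ($Y{\left(m,n \right)} = 15 + 5 m \left(m + 2\right) = 15 + 5 m \left(2 + m\right)$)
$P{\left(32 \right)} Y{\left(-3,4 \right)} = 25 \cdot 32 \left(15 + 5 \left(-3\right)^{2} + 10 \left(-3\right)\right) = 800 \left(15 + 5 \cdot 9 - 30\right) = 800 \left(15 + 45 - 30\right) = 800 \cdot 30 = 24000$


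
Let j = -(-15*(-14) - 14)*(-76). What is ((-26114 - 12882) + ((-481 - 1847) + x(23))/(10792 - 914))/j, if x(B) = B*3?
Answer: -385204747/147142688 ≈ -2.6179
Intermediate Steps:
x(B) = 3*B
j = 14896 (j = -(210 - 14)*(-76) = -1*196*(-76) = -196*(-76) = 14896)
((-26114 - 12882) + ((-481 - 1847) + x(23))/(10792 - 914))/j = ((-26114 - 12882) + ((-481 - 1847) + 3*23)/(10792 - 914))/14896 = (-38996 + (-2328 + 69)/9878)*(1/14896) = (-38996 - 2259*1/9878)*(1/14896) = (-38996 - 2259/9878)*(1/14896) = -385204747/9878*1/14896 = -385204747/147142688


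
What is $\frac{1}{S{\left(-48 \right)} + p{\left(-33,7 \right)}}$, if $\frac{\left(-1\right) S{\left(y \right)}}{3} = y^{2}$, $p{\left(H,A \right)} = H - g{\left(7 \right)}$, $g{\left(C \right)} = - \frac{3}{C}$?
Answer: $- \frac{7}{48612} \approx -0.000144$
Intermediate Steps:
$p{\left(H,A \right)} = \frac{3}{7} + H$ ($p{\left(H,A \right)} = H - - \frac{3}{7} = H + \frac{3}{7} = \frac{3}{7} + H$)
$S{\left(y \right)} = - 3 y^{2}$
$\frac{1}{S{\left(-48 \right)} + p{\left(-33,7 \right)}} = \frac{1}{- 3 \left(-48\right)^{2} + \left(\frac{3}{7} - 33\right)} = \frac{1}{\left(-3\right) 2304 - \frac{228}{7}} = \frac{1}{-6912 - \frac{228}{7}} = \frac{1}{- \frac{48612}{7}} = - \frac{7}{48612}$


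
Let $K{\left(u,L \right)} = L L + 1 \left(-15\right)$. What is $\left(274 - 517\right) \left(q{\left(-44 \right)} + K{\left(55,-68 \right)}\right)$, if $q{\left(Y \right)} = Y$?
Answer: $-1109295$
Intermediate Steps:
$K{\left(u,L \right)} = -15 + L^{2}$ ($K{\left(u,L \right)} = L^{2} - 15 = -15 + L^{2}$)
$\left(274 - 517\right) \left(q{\left(-44 \right)} + K{\left(55,-68 \right)}\right) = \left(274 - 517\right) \left(-44 - \left(15 - \left(-68\right)^{2}\right)\right) = - 243 \left(-44 + \left(-15 + 4624\right)\right) = - 243 \left(-44 + 4609\right) = \left(-243\right) 4565 = -1109295$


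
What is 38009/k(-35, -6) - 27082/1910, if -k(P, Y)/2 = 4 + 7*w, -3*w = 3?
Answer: 36217349/5730 ≈ 6320.7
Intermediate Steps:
w = -1 (w = -⅓*3 = -1)
k(P, Y) = 6 (k(P, Y) = -2*(4 + 7*(-1)) = -2*(4 - 7) = -2*(-3) = 6)
38009/k(-35, -6) - 27082/1910 = 38009/6 - 27082/1910 = 38009*(⅙) - 27082*1/1910 = 38009/6 - 13541/955 = 36217349/5730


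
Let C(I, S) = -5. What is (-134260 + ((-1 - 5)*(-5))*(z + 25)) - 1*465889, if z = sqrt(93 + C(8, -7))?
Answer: -599399 + 60*sqrt(22) ≈ -5.9912e+5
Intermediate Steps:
z = 2*sqrt(22) (z = sqrt(93 - 5) = sqrt(88) = 2*sqrt(22) ≈ 9.3808)
(-134260 + ((-1 - 5)*(-5))*(z + 25)) - 1*465889 = (-134260 + ((-1 - 5)*(-5))*(2*sqrt(22) + 25)) - 1*465889 = (-134260 + (-6*(-5))*(25 + 2*sqrt(22))) - 465889 = (-134260 + 30*(25 + 2*sqrt(22))) - 465889 = (-134260 + (750 + 60*sqrt(22))) - 465889 = (-133510 + 60*sqrt(22)) - 465889 = -599399 + 60*sqrt(22)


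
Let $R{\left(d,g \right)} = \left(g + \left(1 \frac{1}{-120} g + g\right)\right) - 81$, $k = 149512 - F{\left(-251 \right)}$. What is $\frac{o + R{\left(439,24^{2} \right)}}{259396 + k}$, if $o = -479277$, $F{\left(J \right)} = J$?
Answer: $- \frac{2391054}{2045795} \approx -1.1688$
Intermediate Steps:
$k = 149763$ ($k = 149512 - -251 = 149512 + 251 = 149763$)
$R{\left(d,g \right)} = -81 + \frac{239 g}{120}$ ($R{\left(d,g \right)} = \left(g + \left(1 \left(- \frac{1}{120}\right) g + g\right)\right) - 81 = \left(g + \left(- \frac{g}{120} + g\right)\right) - 81 = \left(g + \frac{119 g}{120}\right) - 81 = \frac{239 g}{120} - 81 = -81 + \frac{239 g}{120}$)
$\frac{o + R{\left(439,24^{2} \right)}}{259396 + k} = \frac{-479277 - \left(81 - \frac{239 \cdot 24^{2}}{120}\right)}{259396 + 149763} = \frac{-479277 + \left(-81 + \frac{239}{120} \cdot 576\right)}{409159} = \left(-479277 + \left(-81 + \frac{5736}{5}\right)\right) \frac{1}{409159} = \left(-479277 + \frac{5331}{5}\right) \frac{1}{409159} = \left(- \frac{2391054}{5}\right) \frac{1}{409159} = - \frac{2391054}{2045795}$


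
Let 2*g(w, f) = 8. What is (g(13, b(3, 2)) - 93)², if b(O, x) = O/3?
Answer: 7921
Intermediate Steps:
b(O, x) = O/3 (b(O, x) = O*(⅓) = O/3)
g(w, f) = 4 (g(w, f) = (½)*8 = 4)
(g(13, b(3, 2)) - 93)² = (4 - 93)² = (-89)² = 7921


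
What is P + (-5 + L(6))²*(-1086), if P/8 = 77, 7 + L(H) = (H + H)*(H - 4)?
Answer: -155768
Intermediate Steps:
L(H) = -7 + 2*H*(-4 + H) (L(H) = -7 + (H + H)*(H - 4) = -7 + (2*H)*(-4 + H) = -7 + 2*H*(-4 + H))
P = 616 (P = 8*77 = 616)
P + (-5 + L(6))²*(-1086) = 616 + (-5 + (-7 - 8*6 + 2*6²))²*(-1086) = 616 + (-5 + (-7 - 48 + 2*36))²*(-1086) = 616 + (-5 + (-7 - 48 + 72))²*(-1086) = 616 + (-5 + 17)²*(-1086) = 616 + 12²*(-1086) = 616 + 144*(-1086) = 616 - 156384 = -155768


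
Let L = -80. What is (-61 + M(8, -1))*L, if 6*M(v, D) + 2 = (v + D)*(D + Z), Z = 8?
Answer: 12760/3 ≈ 4253.3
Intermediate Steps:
M(v, D) = -⅓ + (8 + D)*(D + v)/6 (M(v, D) = -⅓ + ((v + D)*(D + 8))/6 = -⅓ + ((D + v)*(8 + D))/6 = -⅓ + ((8 + D)*(D + v))/6 = -⅓ + (8 + D)*(D + v)/6)
(-61 + M(8, -1))*L = (-61 + (-⅓ + (⅙)*(-1)² + (4/3)*(-1) + (4/3)*8 + (⅙)*(-1)*8))*(-80) = (-61 + (-⅓ + (⅙)*1 - 4/3 + 32/3 - 4/3))*(-80) = (-61 + (-⅓ + ⅙ - 4/3 + 32/3 - 4/3))*(-80) = (-61 + 47/6)*(-80) = -319/6*(-80) = 12760/3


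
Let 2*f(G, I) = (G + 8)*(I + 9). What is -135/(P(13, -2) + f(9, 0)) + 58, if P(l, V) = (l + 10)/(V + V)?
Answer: 15874/283 ≈ 56.092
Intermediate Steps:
f(G, I) = (8 + G)*(9 + I)/2 (f(G, I) = ((G + 8)*(I + 9))/2 = ((8 + G)*(9 + I))/2 = (8 + G)*(9 + I)/2)
P(l, V) = (10 + l)/(2*V) (P(l, V) = (10 + l)/((2*V)) = (10 + l)*(1/(2*V)) = (10 + l)/(2*V))
-135/(P(13, -2) + f(9, 0)) + 58 = -135/((½)*(10 + 13)/(-2) + (36 + 4*0 + (9/2)*9 + (½)*9*0)) + 58 = -135/((½)*(-½)*23 + (36 + 0 + 81/2 + 0)) + 58 = -135/(-23/4 + 153/2) + 58 = -135/283/4 + 58 = -135*4/283 + 58 = -540/283 + 58 = 15874/283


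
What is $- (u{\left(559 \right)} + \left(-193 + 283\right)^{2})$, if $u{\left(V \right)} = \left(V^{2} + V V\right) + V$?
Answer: $-633621$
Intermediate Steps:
$u{\left(V \right)} = V + 2 V^{2}$ ($u{\left(V \right)} = \left(V^{2} + V^{2}\right) + V = 2 V^{2} + V = V + 2 V^{2}$)
$- (u{\left(559 \right)} + \left(-193 + 283\right)^{2}) = - (559 \left(1 + 2 \cdot 559\right) + \left(-193 + 283\right)^{2}) = - (559 \left(1 + 1118\right) + 90^{2}) = - (559 \cdot 1119 + 8100) = - (625521 + 8100) = \left(-1\right) 633621 = -633621$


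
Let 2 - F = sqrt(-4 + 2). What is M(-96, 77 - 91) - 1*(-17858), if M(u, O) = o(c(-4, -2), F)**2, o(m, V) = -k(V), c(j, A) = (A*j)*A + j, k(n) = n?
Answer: 17860 - 4*I*sqrt(2) ≈ 17860.0 - 5.6569*I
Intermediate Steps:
c(j, A) = j + j*A**2 (c(j, A) = j*A**2 + j = j + j*A**2)
F = 2 - I*sqrt(2) (F = 2 - sqrt(-4 + 2) = 2 - sqrt(-2) = 2 - I*sqrt(2) ≈ 2.0 - 1.4142*I)
o(m, V) = -V
M(u, O) = (-2 + I*sqrt(2))**2 (M(u, O) = (-(2 - I*sqrt(2)))**2 = (-2 + I*sqrt(2))**2)
M(-96, 77 - 91) - 1*(-17858) = (2 - I*sqrt(2))**2 - 1*(-17858) = (2 - I*sqrt(2))**2 + 17858 = 17858 + (2 - I*sqrt(2))**2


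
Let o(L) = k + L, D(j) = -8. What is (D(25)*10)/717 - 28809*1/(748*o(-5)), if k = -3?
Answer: 1834303/390048 ≈ 4.7028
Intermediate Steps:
o(L) = -3 + L
(D(25)*10)/717 - 28809*1/(748*o(-5)) = -8*10/717 - 28809*1/(748*(-3 - 5)) = -80*1/717 - 28809/(-34*(-8)*(-22)) = -80/717 - 28809/(272*(-22)) = -80/717 - 28809/(-5984) = -80/717 - 28809*(-1/5984) = -80/717 + 2619/544 = 1834303/390048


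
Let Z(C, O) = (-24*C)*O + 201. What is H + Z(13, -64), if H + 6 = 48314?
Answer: 68477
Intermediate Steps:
H = 48308 (H = -6 + 48314 = 48308)
Z(C, O) = 201 - 24*C*O (Z(C, O) = -24*C*O + 201 = 201 - 24*C*O)
H + Z(13, -64) = 48308 + (201 - 24*13*(-64)) = 48308 + (201 + 19968) = 48308 + 20169 = 68477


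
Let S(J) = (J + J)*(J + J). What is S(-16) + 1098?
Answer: 2122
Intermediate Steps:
S(J) = 4*J² (S(J) = (2*J)*(2*J) = 4*J²)
S(-16) + 1098 = 4*(-16)² + 1098 = 4*256 + 1098 = 1024 + 1098 = 2122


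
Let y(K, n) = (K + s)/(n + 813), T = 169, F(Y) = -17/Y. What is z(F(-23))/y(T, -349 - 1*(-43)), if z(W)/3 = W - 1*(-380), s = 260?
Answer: 341523/253 ≈ 1349.9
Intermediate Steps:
z(W) = 1140 + 3*W (z(W) = 3*(W - 1*(-380)) = 3*(W + 380) = 3*(380 + W) = 1140 + 3*W)
y(K, n) = (260 + K)/(813 + n) (y(K, n) = (K + 260)/(n + 813) = (260 + K)/(813 + n))
z(F(-23))/y(T, -349 - 1*(-43)) = (1140 + 3*(-17/(-23)))/(((260 + 169)/(813 + (-349 - 1*(-43))))) = (1140 + 3*(-17*(-1/23)))/((429/(813 + (-349 + 43)))) = (1140 + 3*(17/23))/((429/(813 - 306))) = (1140 + 51/23)/((429/507)) = 26271/(23*(((1/507)*429))) = 26271/(23*(11/13)) = (26271/23)*(13/11) = 341523/253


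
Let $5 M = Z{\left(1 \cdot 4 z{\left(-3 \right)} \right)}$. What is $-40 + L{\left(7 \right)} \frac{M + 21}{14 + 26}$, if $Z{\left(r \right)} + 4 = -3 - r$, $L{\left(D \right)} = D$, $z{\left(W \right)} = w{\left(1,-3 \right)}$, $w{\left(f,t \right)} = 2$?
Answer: $- \frac{737}{20} \approx -36.85$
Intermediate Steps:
$z{\left(W \right)} = 2$
$Z{\left(r \right)} = -7 - r$ ($Z{\left(r \right)} = -4 - \left(3 + r\right) = -7 - r$)
$M = -3$ ($M = \frac{-7 - 1 \cdot 4 \cdot 2}{5} = \frac{-7 - 4 \cdot 2}{5} = \frac{-7 - 8}{5} = \frac{1}{5} \left(-15\right) = -3$)
$-40 + L{\left(7 \right)} \frac{M + 21}{14 + 26} = -40 + 7 \frac{-3 + 21}{14 + 26} = -40 + 7 \cdot \frac{18}{40} = -40 + 7 \cdot 18 \cdot \frac{1}{40} = -40 + 7 \cdot \frac{9}{20} = -40 + \frac{63}{20} = - \frac{737}{20}$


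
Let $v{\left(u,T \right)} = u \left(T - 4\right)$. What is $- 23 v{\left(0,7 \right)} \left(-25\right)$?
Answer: $0$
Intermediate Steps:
$v{\left(u,T \right)} = u \left(-4 + T\right)$
$- 23 v{\left(0,7 \right)} \left(-25\right) = - 23 \cdot 0 \left(-4 + 7\right) \left(-25\right) = - 23 \cdot 0 \cdot 3 \left(-25\right) = \left(-23\right) 0 \left(-25\right) = 0 \left(-25\right) = 0$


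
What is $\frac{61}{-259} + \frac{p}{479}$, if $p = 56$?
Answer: $- \frac{14715}{124061} \approx -0.11861$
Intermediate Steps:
$\frac{61}{-259} + \frac{p}{479} = \frac{61}{-259} + \frac{56}{479} = 61 \left(- \frac{1}{259}\right) + 56 \cdot \frac{1}{479} = - \frac{61}{259} + \frac{56}{479} = - \frac{14715}{124061}$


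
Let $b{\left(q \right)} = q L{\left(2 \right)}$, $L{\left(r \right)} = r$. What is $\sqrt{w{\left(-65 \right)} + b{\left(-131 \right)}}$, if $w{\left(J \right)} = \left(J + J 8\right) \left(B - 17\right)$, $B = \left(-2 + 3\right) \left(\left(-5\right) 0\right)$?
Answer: $\sqrt{9683} \approx 98.402$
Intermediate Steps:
$b{\left(q \right)} = 2 q$ ($b{\left(q \right)} = q 2 = 2 q$)
$B = 0$ ($B = 1 \cdot 0 = 0$)
$w{\left(J \right)} = - 153 J$ ($w{\left(J \right)} = \left(J + J 8\right) \left(0 - 17\right) = \left(J + 8 J\right) \left(-17\right) = 9 J \left(-17\right) = - 153 J$)
$\sqrt{w{\left(-65 \right)} + b{\left(-131 \right)}} = \sqrt{\left(-153\right) \left(-65\right) + 2 \left(-131\right)} = \sqrt{9945 - 262} = \sqrt{9683}$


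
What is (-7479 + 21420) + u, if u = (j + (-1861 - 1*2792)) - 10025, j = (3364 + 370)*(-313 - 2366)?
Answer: -10004123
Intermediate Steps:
j = -10003386 (j = 3734*(-2679) = -10003386)
u = -10018064 (u = (-10003386 + (-1861 - 1*2792)) - 10025 = (-10003386 + (-1861 - 2792)) - 10025 = (-10003386 - 4653) - 10025 = -10008039 - 10025 = -10018064)
(-7479 + 21420) + u = (-7479 + 21420) - 10018064 = 13941 - 10018064 = -10004123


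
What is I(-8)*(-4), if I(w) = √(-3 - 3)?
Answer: -4*I*√6 ≈ -9.798*I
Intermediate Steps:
I(w) = I*√6 (I(w) = √(-6) = I*√6)
I(-8)*(-4) = (I*√6)*(-4) = -4*I*√6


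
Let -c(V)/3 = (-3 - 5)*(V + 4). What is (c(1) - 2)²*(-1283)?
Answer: -17864492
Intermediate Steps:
c(V) = 96 + 24*V (c(V) = -3*(-3 - 5)*(V + 4) = -(-24)*(4 + V) = -3*(-32 - 8*V) = 96 + 24*V)
(c(1) - 2)²*(-1283) = ((96 + 24*1) - 2)²*(-1283) = ((96 + 24) - 2)²*(-1283) = (120 - 2)²*(-1283) = 118²*(-1283) = 13924*(-1283) = -17864492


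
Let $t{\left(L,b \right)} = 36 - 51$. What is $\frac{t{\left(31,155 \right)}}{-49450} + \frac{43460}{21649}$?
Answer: $\frac{429884347}{214108610} \approx 2.0078$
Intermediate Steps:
$t{\left(L,b \right)} = -15$ ($t{\left(L,b \right)} = 36 - 51 = -15$)
$\frac{t{\left(31,155 \right)}}{-49450} + \frac{43460}{21649} = - \frac{15}{-49450} + \frac{43460}{21649} = \left(-15\right) \left(- \frac{1}{49450}\right) + 43460 \cdot \frac{1}{21649} = \frac{3}{9890} + \frac{43460}{21649} = \frac{429884347}{214108610}$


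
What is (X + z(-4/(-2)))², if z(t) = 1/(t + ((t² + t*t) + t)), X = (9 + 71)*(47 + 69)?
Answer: 12401272321/144 ≈ 8.6120e+7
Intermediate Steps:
X = 9280 (X = 80*116 = 9280)
z(t) = 1/(2*t + 2*t²) (z(t) = 1/(t + ((t² + t²) + t)) = 1/(t + (2*t² + t)) = 1/(t + (t + 2*t²)) = 1/(2*t + 2*t²))
(X + z(-4/(-2)))² = (9280 + 1/(2*((-4/(-2)))*(1 - 4/(-2))))² = (9280 + 1/(2*((-4*(-½)))*(1 - 4*(-½))))² = (9280 + (½)/(2*(1 + 2)))² = (9280 + (½)*(½)/3)² = (9280 + (½)*(½)*(⅓))² = (9280 + 1/12)² = (111361/12)² = 12401272321/144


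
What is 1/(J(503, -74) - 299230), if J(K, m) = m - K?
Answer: -1/299807 ≈ -3.3355e-6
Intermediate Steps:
1/(J(503, -74) - 299230) = 1/((-74 - 1*503) - 299230) = 1/((-74 - 503) - 299230) = 1/(-577 - 299230) = 1/(-299807) = -1/299807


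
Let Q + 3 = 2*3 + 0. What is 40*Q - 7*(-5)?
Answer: 155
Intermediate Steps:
Q = 3 (Q = -3 + (2*3 + 0) = -3 + (6 + 0) = -3 + 6 = 3)
40*Q - 7*(-5) = 40*3 - 7*(-5) = 120 + 35 = 155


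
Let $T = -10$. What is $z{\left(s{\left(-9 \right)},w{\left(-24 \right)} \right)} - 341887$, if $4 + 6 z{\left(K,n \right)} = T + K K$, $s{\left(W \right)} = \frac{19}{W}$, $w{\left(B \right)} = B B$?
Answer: $- \frac{166157855}{486} \approx -3.4189 \cdot 10^{5}$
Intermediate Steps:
$w{\left(B \right)} = B^{2}$
$z{\left(K,n \right)} = - \frac{7}{3} + \frac{K^{2}}{6}$ ($z{\left(K,n \right)} = - \frac{2}{3} + \frac{-10 + K K}{6} = - \frac{2}{3} + \frac{-10 + K^{2}}{6} = - \frac{2}{3} + \left(- \frac{5}{3} + \frac{K^{2}}{6}\right) = - \frac{7}{3} + \frac{K^{2}}{6}$)
$z{\left(s{\left(-9 \right)},w{\left(-24 \right)} \right)} - 341887 = \left(- \frac{7}{3} + \frac{\left(\frac{19}{-9}\right)^{2}}{6}\right) - 341887 = \left(- \frac{7}{3} + \frac{\left(19 \left(- \frac{1}{9}\right)\right)^{2}}{6}\right) - 341887 = \left(- \frac{7}{3} + \frac{\left(- \frac{19}{9}\right)^{2}}{6}\right) - 341887 = \left(- \frac{7}{3} + \frac{1}{6} \cdot \frac{361}{81}\right) - 341887 = \left(- \frac{7}{3} + \frac{361}{486}\right) - 341887 = - \frac{773}{486} - 341887 = - \frac{166157855}{486}$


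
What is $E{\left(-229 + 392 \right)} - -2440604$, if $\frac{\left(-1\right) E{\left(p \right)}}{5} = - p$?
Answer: $2441419$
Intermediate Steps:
$E{\left(p \right)} = 5 p$ ($E{\left(p \right)} = - 5 \left(- p\right) = 5 p$)
$E{\left(-229 + 392 \right)} - -2440604 = 5 \left(-229 + 392\right) - -2440604 = 5 \cdot 163 + 2440604 = 815 + 2440604 = 2441419$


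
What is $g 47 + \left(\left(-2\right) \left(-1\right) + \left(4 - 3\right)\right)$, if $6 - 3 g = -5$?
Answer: $\frac{526}{3} \approx 175.33$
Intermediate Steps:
$g = \frac{11}{3}$ ($g = 2 - - \frac{5}{3} = 2 + \frac{5}{3} = \frac{11}{3} \approx 3.6667$)
$g 47 + \left(\left(-2\right) \left(-1\right) + \left(4 - 3\right)\right) = \frac{11}{3} \cdot 47 + \left(\left(-2\right) \left(-1\right) + \left(4 - 3\right)\right) = \frac{517}{3} + \left(2 + 1\right) = \frac{517}{3} + 3 = \frac{526}{3}$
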